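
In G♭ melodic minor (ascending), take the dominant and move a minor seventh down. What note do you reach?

The dominant of Gb melodic minor (ascending) is Db.
A minor seventh (10 semitones) below Db lands on the letter E, giving Eb.

Eb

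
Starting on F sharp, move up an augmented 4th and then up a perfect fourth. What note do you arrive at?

E#

An augmented fourth up from F# is B# (letter B, 6 semitones up).
A perfect fourth up from B# is E# (letter E, 5 semitones up).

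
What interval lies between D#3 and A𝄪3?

The letter names run D→A, a span of 4 letter steps, so the interval is some kind of fifth.
D# to A## is 8 semitones. A perfect fifth is 7, so 8 makes it augmented.

augmented fifth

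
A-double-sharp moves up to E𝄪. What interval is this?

perfect fifth

The letter names run A→E, a span of 4 letter steps, so the interval is some kind of fifth.
A## to E## is 7 semitones. A perfect fifth is 7, so 7 makes it perfect.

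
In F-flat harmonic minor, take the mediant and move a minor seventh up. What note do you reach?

Gbb

The mediant of Fb harmonic minor is Abb.
A minor seventh (10 semitones) above Abb lands on the letter G, giving Gbb.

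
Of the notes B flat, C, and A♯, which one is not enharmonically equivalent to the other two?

C

In 12-tone equal temperament, enharmonic equivalents share a pitch class. Bb is pitch class 10; C is pitch class 0; A# is pitch class 10.
Bb and A# share pitch class 10, while C is pitch class 0.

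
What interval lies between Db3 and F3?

The letter names run D→F, a span of 2 letter steps, so the interval is some kind of third.
Db to F is 4 semitones. A major third is 4, so 4 makes it major.

major third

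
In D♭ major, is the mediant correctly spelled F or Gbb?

F

Each scale degree takes a distinct letter name. Degree 3 of a scale on D must use the letter F.
F and Gbb are enharmonically the same pitch, but only F uses the letter F, so it is the correct spelling here.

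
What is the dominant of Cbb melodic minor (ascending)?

Gbb

Degree 5 takes the letter 4 steps above C, which is G.
In melodic minor (ascending), degree 5 sits 7 semitones above the tonic. Cbb + 7 semitones is pitch class 5, spelled on G as Gbb.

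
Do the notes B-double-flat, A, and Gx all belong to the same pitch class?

Yes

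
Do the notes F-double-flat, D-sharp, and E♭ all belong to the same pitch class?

Yes

Fbb = pitch class 3 and D# = pitch class 3 and Eb = pitch class 3 — the same pitch class, so they are enharmonic equivalents.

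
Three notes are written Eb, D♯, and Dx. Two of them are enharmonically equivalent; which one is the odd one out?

In 12-tone equal temperament, enharmonic equivalents share a pitch class. Eb is pitch class 3; D# is pitch class 3; D## is pitch class 4.
Eb and D# share pitch class 3, while D## is pitch class 4.

D##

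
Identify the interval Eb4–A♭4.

Counting letters E–F–G–A gives a fourth.
Eb→Ab = 5 semitones, exactly the perfect fourth.

perfect fourth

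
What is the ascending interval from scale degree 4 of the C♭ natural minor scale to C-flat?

perfect fifth

Scale degree 4 of Cb natural minor is Fb.
Fb up to Cb: letters F→C make it a fifth; 7 semitones makes it perfect.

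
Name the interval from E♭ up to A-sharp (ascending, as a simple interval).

The letter names run E→A, a span of 3 letter steps, so the interval is some kind of fourth.
Eb to A# is 7 semitones. A perfect fourth is 5, so 7 makes it doubly augmented.

doubly augmented fourth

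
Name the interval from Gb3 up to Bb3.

major third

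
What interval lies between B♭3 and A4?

Counting letters B–C–D–E–F–G–A gives a seventh.
Bb→A = 11 semitones, exactly the major seventh.

major seventh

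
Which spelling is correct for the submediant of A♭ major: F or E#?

F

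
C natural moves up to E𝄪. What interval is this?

Counting letters C–D–E gives a third.
C→E## = 6 semitones, 2 wider than the major third (4), so doubly augmented.

doubly augmented third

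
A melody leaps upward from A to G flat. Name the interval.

Counting letters A–B–C–D–E–F–G gives a seventh.
A→Gb = 9 semitones, 2 narrower than the major seventh (11), so diminished.

diminished seventh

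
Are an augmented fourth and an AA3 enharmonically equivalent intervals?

An augmented fourth spans 6 semitones; a doubly augmented third spans 6.
They are enharmonically equivalent.

Yes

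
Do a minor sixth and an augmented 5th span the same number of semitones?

A minor sixth spans 8 semitones; an augmented fifth spans 8.
They are enharmonically equivalent.

Yes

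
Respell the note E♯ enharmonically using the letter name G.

Gbb

Plain G sits 2 semitones above E#, so on the letter G the same pitch needs a double flat: Gbb.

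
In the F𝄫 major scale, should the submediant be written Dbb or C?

Each scale degree takes a distinct letter name. Degree 6 of a scale on F must use the letter D.
Dbb and C are enharmonically the same pitch, but only Dbb uses the letter D, so it is the correct spelling here.

Dbb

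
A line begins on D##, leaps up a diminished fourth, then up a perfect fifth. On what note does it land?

A diminished fourth up from D## is G# (letter G, 4 semitones up).
A perfect fifth up from G# is D# (letter D, 7 semitones up).

D#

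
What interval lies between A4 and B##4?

Counting letters A–B gives a second.
A→B## = 4 semitones, 2 wider than the major second (2), so doubly augmented.

doubly augmented second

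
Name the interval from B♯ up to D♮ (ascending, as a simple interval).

Counting letters B–C–D gives a third.
B#→D = 2 semitones, 2 narrower than the major third (4), so diminished.

diminished third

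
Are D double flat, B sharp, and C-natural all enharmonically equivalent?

Yes

Dbb = pitch class 0 and B# = pitch class 0 and C = pitch class 0 — the same pitch class, so they are enharmonic equivalents.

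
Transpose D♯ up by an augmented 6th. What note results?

B##

A sixth above D lands on the letter B.
An augmented sixth spans 10 semitones, so D# moves to pitch class 1. On the letter B that is B##.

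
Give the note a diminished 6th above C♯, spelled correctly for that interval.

Ab

A sixth above C lands on the letter A.
A diminished sixth spans 7 semitones, so C# moves to pitch class 8. On the letter A that is Ab.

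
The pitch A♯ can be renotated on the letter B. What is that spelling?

Bb

A# is pitch class 10. The letter B alone is pitch class 11.
To reach pitch class 10 from B requires an offset of -1 semitone, i.e. flat: Bb.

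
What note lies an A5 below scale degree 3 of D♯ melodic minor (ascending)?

Scale degree 3 of D# melodic minor (ascending) is F#.
An augmented fifth (8 semitones) below F# lands on the letter B, giving Bb.

Bb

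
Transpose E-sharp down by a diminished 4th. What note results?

B##

A fourth below E lands on the letter B.
A diminished fourth spans 4 semitones, so E# moves to pitch class 1. On the letter B that is B##.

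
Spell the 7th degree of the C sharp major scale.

The C# major scale runs C# D# E# F# G# A# B#.
Degree 7 is B#.

B#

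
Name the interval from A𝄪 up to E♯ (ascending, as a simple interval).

The letter names run A→E, a span of 4 letter steps, so the interval is some kind of fifth.
A## to E# is 6 semitones. A perfect fifth is 7, so 6 makes it diminished.

diminished fifth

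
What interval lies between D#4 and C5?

The letter names run D→C, a span of 6 letter steps, so the interval is some kind of seventh.
D# to C is 9 semitones. A major seventh is 11, so 9 makes it diminished.

diminished seventh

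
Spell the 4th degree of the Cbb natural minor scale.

Degree 4 takes the letter 3 steps above C, which is F.
In natural minor, degree 4 sits 5 semitones above the tonic. Cbb + 5 semitones is pitch class 3, spelled on F as Fbb.

Fbb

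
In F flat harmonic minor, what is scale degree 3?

The Fb harmonic minor scale runs Fb Gb Abb Bbb Cb Dbb Eb.
Degree 3 is Abb.

Abb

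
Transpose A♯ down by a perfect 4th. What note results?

A fourth below A lands on the letter E.
A perfect fourth spans 5 semitones, so A# moves to pitch class 5. On the letter E that is E#.

E#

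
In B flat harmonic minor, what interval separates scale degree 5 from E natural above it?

major seventh

Scale degree 5 of Bb harmonic minor is F.
F up to E: letters F→E make it a seventh; 11 semitones makes it major.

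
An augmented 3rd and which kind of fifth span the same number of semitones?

doubly diminished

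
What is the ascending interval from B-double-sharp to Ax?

Counting letters B–C–D–E–F–G–A gives a seventh.
B##→A## = 10 semitones, 1 narrower than the major seventh (11), so minor.

minor seventh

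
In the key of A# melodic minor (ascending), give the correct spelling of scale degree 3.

Degree 3 takes the letter 2 steps above A, which is C.
In melodic minor (ascending), degree 3 sits 3 semitones above the tonic. A# + 3 semitones is pitch class 1, spelled on C as C#.

C#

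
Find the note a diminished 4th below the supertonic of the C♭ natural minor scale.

The supertonic of Cb natural minor is Db.
A diminished fourth (4 semitones) below Db lands on the letter A, giving A.

A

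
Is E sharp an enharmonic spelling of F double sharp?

E# is pitch class 5; F## is pitch class 7.
The pitch classes differ (5 vs. 7), so they are not enharmonic equivalents.

No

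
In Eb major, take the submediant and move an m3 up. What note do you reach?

The submediant of Eb major is C.
A minor third (3 semitones) above C lands on the letter E, giving Eb.

Eb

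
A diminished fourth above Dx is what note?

G#

A fourth above D lands on the letter G.
A diminished fourth spans 4 semitones, so D## moves to pitch class 8. On the letter G that is G#.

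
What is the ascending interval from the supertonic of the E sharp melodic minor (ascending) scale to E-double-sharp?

major seventh

The supertonic of E# melodic minor (ascending) is F##.
F## up to E##: letters F→E make it a seventh; 11 semitones makes it major.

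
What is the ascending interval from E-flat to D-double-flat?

diminished seventh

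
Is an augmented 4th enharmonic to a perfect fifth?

An augmented fourth spans 6 semitones; a perfect fifth spans 7.
The spans differ, so they are not enharmonic equivalents.

No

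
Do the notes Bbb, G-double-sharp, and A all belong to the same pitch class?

Yes

Bbb is pitch class 9; G## is pitch class 9; A is pitch class 9.
All spellings map to pitch class 9, so they are enharmonically equivalent.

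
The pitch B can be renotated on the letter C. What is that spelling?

B is pitch class 11. The letter C alone is pitch class 0.
To reach pitch class 11 from C requires an offset of -1 semitone, i.e. flat: Cb.

Cb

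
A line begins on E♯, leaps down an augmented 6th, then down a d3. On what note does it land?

An augmented sixth down from E# is G (letter G, 10 semitones down).
A diminished third down from G is E# (letter E, 2 semitones down).

E#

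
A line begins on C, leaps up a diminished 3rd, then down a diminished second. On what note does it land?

D

A diminished third up from C is Ebb (letter E, 2 semitones up).
A diminished second down from Ebb is D (letter D, 0 semitones down).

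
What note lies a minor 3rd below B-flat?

G

A third below B lands on the letter G.
A minor third spans 3 semitones, so Bb moves to pitch class 7. On the letter G that is G.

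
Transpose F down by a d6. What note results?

A#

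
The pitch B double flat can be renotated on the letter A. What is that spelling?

A

Plain A sits at the same pitch as Bbb, so on the letter A the same pitch needs a natural: A.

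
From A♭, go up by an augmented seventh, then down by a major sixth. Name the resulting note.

An augmented seventh up from Ab is G# (letter G, 12 semitones up).
A major sixth down from G# is B (letter B, 9 semitones down).

B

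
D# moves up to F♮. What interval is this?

diminished third

Counting letters D–E–F gives a third.
D#→F = 2 semitones, 2 narrower than the major third (4), so diminished.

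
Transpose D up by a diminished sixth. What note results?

Bbb

A sixth above D lands on the letter B.
A diminished sixth spans 7 semitones, so D moves to pitch class 9. On the letter B that is Bbb.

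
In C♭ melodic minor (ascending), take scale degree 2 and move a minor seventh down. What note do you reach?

Scale degree 2 of Cb melodic minor (ascending) is Db.
A minor seventh (10 semitones) below Db lands on the letter E, giving Eb.

Eb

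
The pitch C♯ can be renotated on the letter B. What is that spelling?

B##

Plain B sits 2 semitones below C#, so on the letter B the same pitch needs a double sharp: B##.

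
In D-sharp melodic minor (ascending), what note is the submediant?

B#

Degree 6 takes the letter 5 steps above D, which is B.
In melodic minor (ascending), degree 6 sits 9 semitones above the tonic. D# + 9 semitones is pitch class 0, spelled on B as B#.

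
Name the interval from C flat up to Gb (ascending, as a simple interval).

perfect fifth

Counting letters C–D–E–F–G gives a fifth.
Cb→Gb = 7 semitones, exactly the perfect fifth.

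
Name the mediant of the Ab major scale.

C

Degree 3 takes the letter 2 steps above A, which is C.
In major, degree 3 sits 4 semitones above the tonic. Ab + 4 semitones is pitch class 0, spelled on C as C.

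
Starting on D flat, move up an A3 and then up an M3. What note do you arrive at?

An augmented third up from Db is F# (letter F, 5 semitones up).
A major third up from F# is A# (letter A, 4 semitones up).

A#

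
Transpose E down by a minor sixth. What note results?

E down a major sixth is G, so the target letter is G.
From E, a minor sixth is 8 semitones down: G#.

G#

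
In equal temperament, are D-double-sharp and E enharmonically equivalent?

Yes

D## = pitch class 4 and E = pitch class 4 — the same pitch class, so they are enharmonic equivalents.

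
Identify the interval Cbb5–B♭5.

augmented seventh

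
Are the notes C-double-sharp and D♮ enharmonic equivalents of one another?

Yes

C## is pitch class 2; D is pitch class 2.
All spellings map to pitch class 2, so they are enharmonically equivalent.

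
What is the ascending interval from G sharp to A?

minor second

The letter names run G→A, a span of 1 letter step, so the interval is some kind of second.
G# to A is 1 semitone. A major second is 2, so 1 makes it minor.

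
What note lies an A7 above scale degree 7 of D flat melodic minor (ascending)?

B#

Scale degree 7 of Db melodic minor (ascending) is C.
An augmented seventh (12 semitones) above C lands on the letter B, giving B#.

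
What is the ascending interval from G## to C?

The letter names run G→C, a span of 3 letter steps, so the interval is some kind of fourth.
G## to C is 3 semitones. A perfect fourth is 5, so 3 makes it doubly diminished.

doubly diminished fourth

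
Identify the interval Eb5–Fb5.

The letter names run E→F, a span of 1 letter step, so the interval is some kind of second.
Eb to Fb is 1 semitone. A major second is 2, so 1 makes it minor.

minor second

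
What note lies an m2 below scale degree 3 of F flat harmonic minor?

Gb

Scale degree 3 of Fb harmonic minor is Abb.
A minor second (1 semitone) below Abb lands on the letter G, giving Gb.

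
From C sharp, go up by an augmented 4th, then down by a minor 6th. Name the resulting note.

An augmented fourth up from C# is F## (letter F, 6 semitones up).
A minor sixth down from F## is A## (letter A, 8 semitones down).

A##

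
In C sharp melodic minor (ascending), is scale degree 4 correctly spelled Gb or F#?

Each scale degree takes a distinct letter name. Degree 4 of a scale on C must use the letter F.
F# and Gb are enharmonically the same pitch, but only F# uses the letter F, so it is the correct spelling here.

F#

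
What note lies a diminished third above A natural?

A up a major third is C#, so the target letter is C.
From A, a diminished third is 2 semitones up: Cb.

Cb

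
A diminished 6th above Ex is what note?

C#

A sixth above E lands on the letter C.
A diminished sixth spans 7 semitones, so E## moves to pitch class 1. On the letter C that is C#.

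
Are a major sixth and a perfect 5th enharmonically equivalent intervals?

A major sixth spans 9 semitones; a perfect fifth spans 7.
The spans differ, so they are not enharmonic equivalents.

No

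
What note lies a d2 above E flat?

Fbb

A second above E lands on the letter F.
A diminished second spans 0 semitones, so Eb moves to pitch class 3. On the letter F that is Fbb.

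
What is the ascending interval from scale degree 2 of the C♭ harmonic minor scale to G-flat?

Scale degree 2 of Cb harmonic minor is Db.
Db up to Gb: letters D→G make it a fourth; 5 semitones makes it perfect.

perfect fourth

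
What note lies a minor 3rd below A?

F#

A third below A lands on the letter F.
A minor third spans 3 semitones, so A moves to pitch class 6. On the letter F that is F#.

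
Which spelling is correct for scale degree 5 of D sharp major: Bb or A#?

Each scale degree takes a distinct letter name. Degree 5 of a scale on D must use the letter A.
A# and Bb are enharmonically the same pitch, but only A# uses the letter A, so it is the correct spelling here.

A#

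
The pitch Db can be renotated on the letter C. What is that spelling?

C#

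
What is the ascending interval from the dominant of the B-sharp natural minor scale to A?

The dominant of B# natural minor is F##.
F## up to A: letters F→A make it a third; 2 semitones makes it diminished.

diminished third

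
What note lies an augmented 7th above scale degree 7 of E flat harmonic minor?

Scale degree 7 of Eb harmonic minor is D.
An augmented seventh (12 semitones) above D lands on the letter C, giving C##.

C##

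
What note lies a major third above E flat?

A third above E lands on the letter G.
A major third spans 4 semitones, so Eb moves to pitch class 7. On the letter G that is G.

G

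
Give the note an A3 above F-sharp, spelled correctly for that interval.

A third above F lands on the letter A.
An augmented third spans 5 semitones, so F# moves to pitch class 11. On the letter A that is A##.

A##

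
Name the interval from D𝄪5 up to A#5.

The letter names run D→A, a span of 4 letter steps, so the interval is some kind of fifth.
D## to A# is 6 semitones. A perfect fifth is 7, so 6 makes it diminished.

diminished fifth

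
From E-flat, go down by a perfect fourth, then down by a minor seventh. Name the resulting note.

C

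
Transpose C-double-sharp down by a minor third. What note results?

A##

C down a major third is Ab, so the target letter is A.
From C##, a minor third is 3 semitones down: A##.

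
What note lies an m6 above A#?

A up a major sixth is F#, so the target letter is F.
From A#, a minor sixth is 8 semitones up: F#.

F#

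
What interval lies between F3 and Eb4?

minor seventh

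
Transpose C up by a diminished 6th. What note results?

Abb

C up a major sixth is A, so the target letter is A.
From C, a diminished sixth is 7 semitones up: Abb.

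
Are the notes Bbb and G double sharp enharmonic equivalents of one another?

Bbb = pitch class 9 and G## = pitch class 9 — the same pitch class, so they are enharmonic equivalents.

Yes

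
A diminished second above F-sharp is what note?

Gb

A second above F lands on the letter G.
A diminished second spans 0 semitones, so F# moves to pitch class 6. On the letter G that is Gb.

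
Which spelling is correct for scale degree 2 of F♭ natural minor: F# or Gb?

Each scale degree takes a distinct letter name. Degree 2 of a scale on F must use the letter G.
Gb and F# are enharmonically the same pitch, but only Gb uses the letter G, so it is the correct spelling here.

Gb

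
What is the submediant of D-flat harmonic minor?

Bbb

The Db harmonic minor scale runs Db Eb Fb Gb Ab Bbb C.
Degree 6 is Bbb.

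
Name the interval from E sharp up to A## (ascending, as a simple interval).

Counting letters E–F–G–A gives a fourth.
E#→A## = 6 semitones, 1 wider than the perfect fourth (5), so augmented.

augmented fourth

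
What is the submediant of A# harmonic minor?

F#

Degree 6 takes the letter 5 steps above A, which is F.
In harmonic minor, degree 6 sits 8 semitones above the tonic. A# + 8 semitones is pitch class 6, spelled on F as F#.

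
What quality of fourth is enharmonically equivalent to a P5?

doubly augmented

A perfect fifth spans 7 semitones.
A fourth spanning 7 semitones is doubly augmented (the perfect fourth is 5).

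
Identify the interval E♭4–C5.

The letter names run E→C, a span of 5 letter steps, so the interval is some kind of sixth.
Eb to C is 9 semitones. A major sixth is 9, so 9 makes it major.

major sixth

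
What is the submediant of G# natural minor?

E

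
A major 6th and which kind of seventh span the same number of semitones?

A major sixth spans 9 semitones.
A seventh spanning 9 semitones is diminished (the major seventh is 11).

diminished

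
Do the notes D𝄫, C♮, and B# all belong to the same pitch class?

Yes

Dbb is pitch class 0; C is pitch class 0; B# is pitch class 0.
All spellings map to pitch class 0, so they are enharmonically equivalent.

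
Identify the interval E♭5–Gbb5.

diminished third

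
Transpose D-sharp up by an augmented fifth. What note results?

A fifth above D lands on the letter A.
An augmented fifth spans 8 semitones, so D# moves to pitch class 11. On the letter A that is A##.

A##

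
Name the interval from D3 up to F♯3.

The letter names run D→F, a span of 2 letter steps, so the interval is some kind of third.
D to F# is 4 semitones. A major third is 4, so 4 makes it major.

major third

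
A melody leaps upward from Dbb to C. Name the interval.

augmented seventh

Counting letters D–E–F–G–A–B–C gives a seventh.
Dbb→C = 12 semitones, 1 wider than the major seventh (11), so augmented.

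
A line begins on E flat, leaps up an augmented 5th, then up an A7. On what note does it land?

An augmented fifth up from Eb is B (letter B, 8 semitones up).
An augmented seventh up from B is A## (letter A, 12 semitones up).

A##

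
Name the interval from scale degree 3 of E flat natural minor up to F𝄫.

Scale degree 3 of Eb natural minor is Gb.
Gb up to Fbb: letters G→F make it a seventh; 9 semitones makes it diminished.

diminished seventh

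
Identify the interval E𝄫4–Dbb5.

minor seventh

Counting letters E–F–G–A–B–C–D gives a seventh.
Ebb→Dbb = 10 semitones, 1 narrower than the major seventh (11), so minor.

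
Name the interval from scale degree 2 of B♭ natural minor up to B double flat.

diminished seventh

Scale degree 2 of Bb natural minor is C.
C up to Bbb: letters C→B make it a seventh; 9 semitones makes it diminished.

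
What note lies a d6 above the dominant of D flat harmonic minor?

Fbb

The dominant of Db harmonic minor is Ab.
A diminished sixth (7 semitones) above Ab lands on the letter F, giving Fbb.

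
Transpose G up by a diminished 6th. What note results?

G up a major sixth is E, so the target letter is E.
From G, a diminished sixth is 7 semitones up: Ebb.

Ebb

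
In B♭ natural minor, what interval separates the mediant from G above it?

The mediant of Bb natural minor is Db.
Db up to G: letters D→G make it a fourth; 6 semitones makes it augmented.

augmented fourth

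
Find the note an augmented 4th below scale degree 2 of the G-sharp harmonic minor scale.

Scale degree 2 of G# harmonic minor is A#.
An augmented fourth (6 semitones) below A# lands on the letter E, giving E.

E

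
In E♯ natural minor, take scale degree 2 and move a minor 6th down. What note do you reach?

Scale degree 2 of E# natural minor is F##.
A minor sixth (8 semitones) below F## lands on the letter A, giving A##.

A##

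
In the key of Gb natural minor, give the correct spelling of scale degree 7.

Fb

Degree 7 takes the letter 6 steps above G, which is F.
In natural minor, degree 7 sits 10 semitones above the tonic. Gb + 10 semitones is pitch class 4, spelled on F as Fb.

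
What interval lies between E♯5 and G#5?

Counting letters E–F–G gives a third.
E#→G# = 3 semitones, 1 narrower than the major third (4), so minor.

minor third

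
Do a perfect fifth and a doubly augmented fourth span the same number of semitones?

A perfect fifth spans 7 semitones; a doubly augmented fourth spans 7.
They are enharmonically equivalent.

Yes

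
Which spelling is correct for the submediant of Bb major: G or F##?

G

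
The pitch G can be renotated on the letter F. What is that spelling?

G is pitch class 7. The letter F alone is pitch class 5.
To reach pitch class 7 from F requires an offset of +2 semitones, i.e. double sharp: F##.

F##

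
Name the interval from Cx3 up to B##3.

Counting letters C–D–E–F–G–A–B gives a seventh.
C##→B## = 11 semitones, exactly the major seventh.

major seventh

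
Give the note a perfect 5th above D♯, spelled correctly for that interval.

D up a perfect fifth is A, so the target letter is A.
From D#, a perfect fifth is 7 semitones up: A#.

A#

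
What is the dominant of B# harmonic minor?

F##

The B# harmonic minor scale runs B# C## D# E# F## G# A##.
Degree 5 is F##.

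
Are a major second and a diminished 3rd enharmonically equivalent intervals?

Yes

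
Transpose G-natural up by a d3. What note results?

Bbb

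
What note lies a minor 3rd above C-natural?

Eb

A third above C lands on the letter E.
A minor third spans 3 semitones, so C moves to pitch class 3. On the letter E that is Eb.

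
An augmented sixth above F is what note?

D#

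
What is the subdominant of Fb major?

The Fb major scale runs Fb Gb Ab Bbb Cb Db Eb.
Degree 4 is Bbb.

Bbb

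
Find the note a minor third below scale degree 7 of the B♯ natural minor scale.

Scale degree 7 of B# natural minor is A#.
A minor third (3 semitones) below A# lands on the letter F, giving F##.

F##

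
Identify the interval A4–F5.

Counting letters A–B–C–D–E–F gives a sixth.
A→F = 8 semitones, 1 narrower than the major sixth (9), so minor.

minor sixth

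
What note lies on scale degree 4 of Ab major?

Degree 4 takes the letter 3 steps above A, which is D.
In major, degree 4 sits 5 semitones above the tonic. Ab + 5 semitones is pitch class 1, spelled on D as Db.

Db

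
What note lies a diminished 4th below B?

F##

A fourth below B lands on the letter F.
A diminished fourth spans 4 semitones, so B moves to pitch class 7. On the letter F that is F##.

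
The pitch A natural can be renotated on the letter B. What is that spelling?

Bbb

Plain B sits 2 semitones above A, so on the letter B the same pitch needs a double flat: Bbb.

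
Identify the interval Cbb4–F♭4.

The letter names run C→F, a span of 3 letter steps, so the interval is some kind of fourth.
Cbb to Fb is 6 semitones. A perfect fourth is 5, so 6 makes it augmented.

augmented fourth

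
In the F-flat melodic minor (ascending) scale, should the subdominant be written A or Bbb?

Bbb

Each scale degree takes a distinct letter name. Degree 4 of a scale on F must use the letter B.
Bbb and A are enharmonically the same pitch, but only Bbb uses the letter B, so it is the correct spelling here.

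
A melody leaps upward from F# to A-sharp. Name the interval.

The letter names run F→A, a span of 2 letter steps, so the interval is some kind of third.
F# to A# is 4 semitones. A major third is 4, so 4 makes it major.

major third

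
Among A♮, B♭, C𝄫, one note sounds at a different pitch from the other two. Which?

In 12-tone equal temperament, enharmonic equivalents share a pitch class. A is pitch class 9; Bb is pitch class 10; Cbb is pitch class 10.
Bb and Cbb share pitch class 10, while A is pitch class 9.

A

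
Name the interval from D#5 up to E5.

minor second

Counting letters D–E gives a second.
D#→E = 1 semitone, 1 narrower than the major second (2), so minor.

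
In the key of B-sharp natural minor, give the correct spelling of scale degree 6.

G#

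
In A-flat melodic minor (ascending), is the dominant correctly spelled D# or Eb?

Eb

Each scale degree takes a distinct letter name. Degree 5 of a scale on A must use the letter E.
Eb and D# are enharmonically the same pitch, but only Eb uses the letter E, so it is the correct spelling here.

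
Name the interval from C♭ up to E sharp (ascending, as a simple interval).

Counting letters C–D–E gives a third.
Cb→E# = 6 semitones, 2 wider than the major third (4), so doubly augmented.

doubly augmented third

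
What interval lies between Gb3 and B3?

Counting letters G–A–B gives a third.
Gb→B = 5 semitones, 1 wider than the major third (4), so augmented.

augmented third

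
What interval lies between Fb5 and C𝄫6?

Counting letters F–G–A–B–C gives a fifth.
Fb→Cbb = 6 semitones, 1 narrower than the perfect fifth (7), so diminished.

diminished fifth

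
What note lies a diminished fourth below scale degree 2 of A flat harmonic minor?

Scale degree 2 of Ab harmonic minor is Bb.
A diminished fourth (4 semitones) below Bb lands on the letter F, giving F#.

F#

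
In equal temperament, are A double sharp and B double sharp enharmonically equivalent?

No

A## is pitch class 11; B## is pitch class 1.
The pitch classes differ (11 vs. 1), so they are not enharmonic equivalents.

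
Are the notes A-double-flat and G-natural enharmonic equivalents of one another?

Yes

Abb is pitch class 7; G is pitch class 7.
All spellings map to pitch class 7, so they are enharmonically equivalent.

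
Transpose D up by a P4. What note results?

D up a perfect fourth is G, so the target letter is G.
From D, a perfect fourth is 5 semitones up: G.

G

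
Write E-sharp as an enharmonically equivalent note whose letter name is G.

Plain G sits 2 semitones above E#, so on the letter G the same pitch needs a double flat: Gbb.

Gbb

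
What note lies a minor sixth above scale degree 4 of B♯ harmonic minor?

C#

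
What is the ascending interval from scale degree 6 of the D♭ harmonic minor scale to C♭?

major second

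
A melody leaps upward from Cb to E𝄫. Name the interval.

minor third

The letter names run C→E, a span of 2 letter steps, so the interval is some kind of third.
Cb to Ebb is 3 semitones. A major third is 4, so 3 makes it minor.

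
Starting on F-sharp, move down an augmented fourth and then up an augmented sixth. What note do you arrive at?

A#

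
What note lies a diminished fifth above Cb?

C up a perfect fifth is G, so the target letter is G.
From Cb, a diminished fifth is 6 semitones up: Gbb.

Gbb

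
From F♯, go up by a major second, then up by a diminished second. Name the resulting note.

Ab

A major second up from F# is G# (letter G, 2 semitones up).
A diminished second up from G# is Ab (letter A, 0 semitones up).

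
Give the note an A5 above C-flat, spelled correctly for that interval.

C up a perfect fifth is G, so the target letter is G.
From Cb, an augmented fifth is 8 semitones up: G.

G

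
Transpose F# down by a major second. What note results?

F down a major second is Eb, so the target letter is E.
From F#, a major second is 2 semitones down: E.

E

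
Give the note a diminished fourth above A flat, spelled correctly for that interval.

A up a perfect fourth is D, so the target letter is D.
From Ab, a diminished fourth is 4 semitones up: Dbb.

Dbb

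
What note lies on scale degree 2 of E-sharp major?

F##

Degree 2 takes the letter 1 step above E, which is F.
In major, degree 2 sits 2 semitones above the tonic. E# + 2 semitones is pitch class 7, spelled on F as F##.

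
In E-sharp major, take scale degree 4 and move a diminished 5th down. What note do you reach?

Scale degree 4 of E# major is A#.
A diminished fifth (6 semitones) below A# lands on the letter D, giving D##.

D##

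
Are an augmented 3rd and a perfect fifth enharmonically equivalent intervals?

No

An augmented third spans 5 semitones; a perfect fifth spans 7.
The spans differ, so they are not enharmonic equivalents.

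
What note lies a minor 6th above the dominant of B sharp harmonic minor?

D#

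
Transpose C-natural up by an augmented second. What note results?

D#

C up a major second is D, so the target letter is D.
From C, an augmented second is 3 semitones up: D#.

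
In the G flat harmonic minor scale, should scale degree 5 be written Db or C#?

Each scale degree takes a distinct letter name. Degree 5 of a scale on G must use the letter D.
Db and C# are enharmonically the same pitch, but only Db uses the letter D, so it is the correct spelling here.

Db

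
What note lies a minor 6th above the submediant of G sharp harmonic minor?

C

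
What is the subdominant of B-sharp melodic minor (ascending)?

The B# melodic minor (ascending) scale runs B# C## D# E# F## G## A##.
Degree 4 is E#.

E#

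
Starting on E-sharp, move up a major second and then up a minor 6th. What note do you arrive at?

D#

A major second up from E# is F## (letter F, 2 semitones up).
A minor sixth up from F## is D# (letter D, 8 semitones up).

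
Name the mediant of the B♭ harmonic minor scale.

Db

Degree 3 takes the letter 2 steps above B, which is D.
In harmonic minor, degree 3 sits 3 semitones above the tonic. Bb + 3 semitones is pitch class 1, spelled on D as Db.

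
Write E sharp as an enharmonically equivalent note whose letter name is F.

Plain F sits at the same pitch as E#, so on the letter F the same pitch needs a natural: F.

F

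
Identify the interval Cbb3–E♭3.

augmented third

The letter names run C→E, a span of 2 letter steps, so the interval is some kind of third.
Cbb to Eb is 5 semitones. A major third is 4, so 5 makes it augmented.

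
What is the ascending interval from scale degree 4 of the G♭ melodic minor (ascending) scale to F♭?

Scale degree 4 of Gb melodic minor (ascending) is Cb.
Cb up to Fb: letters C→F make it a fourth; 5 semitones makes it perfect.

perfect fourth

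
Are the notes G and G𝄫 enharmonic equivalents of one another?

Two spellings are enharmonically equivalent only if they share a pitch class.
Here G → 7, Gbb → 5; 5 ≠ 7, so they are not.

No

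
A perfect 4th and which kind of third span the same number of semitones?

augmented

A perfect fourth spans 5 semitones.
A third spanning 5 semitones is augmented (the major third is 4).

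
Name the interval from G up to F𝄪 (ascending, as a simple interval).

augmented seventh

Counting letters G–A–B–C–D–E–F gives a seventh.
G→F## = 12 semitones, 1 wider than the major seventh (11), so augmented.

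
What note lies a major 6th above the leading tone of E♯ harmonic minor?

B##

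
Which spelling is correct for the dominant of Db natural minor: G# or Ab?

Ab

Each scale degree takes a distinct letter name. Degree 5 of a scale on D must use the letter A.
Ab and G# are enharmonically the same pitch, but only Ab uses the letter A, so it is the correct spelling here.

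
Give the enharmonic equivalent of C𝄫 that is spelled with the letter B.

Cbb is pitch class 10. The letter B alone is pitch class 11.
To reach pitch class 10 from B requires an offset of -1 semitone, i.e. flat: Bb.

Bb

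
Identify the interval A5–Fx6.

augmented sixth

Counting letters A–B–C–D–E–F gives a sixth.
A→F## = 10 semitones, 1 wider than the major sixth (9), so augmented.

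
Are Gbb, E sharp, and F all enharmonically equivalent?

Yes

Gbb is pitch class 5; E# is pitch class 5; F is pitch class 5.
All spellings map to pitch class 5, so they are enharmonically equivalent.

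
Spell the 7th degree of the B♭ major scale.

A

Degree 7 takes the letter 6 steps above B, which is A.
In major, degree 7 sits 11 semitones above the tonic. Bb + 11 semitones is pitch class 9, spelled on A as A.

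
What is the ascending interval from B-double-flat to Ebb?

perfect fourth

The letter names run B→E, a span of 3 letter steps, so the interval is some kind of fourth.
Bbb to Ebb is 5 semitones. A perfect fourth is 5, so 5 makes it perfect.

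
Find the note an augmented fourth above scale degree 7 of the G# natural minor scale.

B#

Scale degree 7 of G# natural minor is F#.
An augmented fourth (6 semitones) above F# lands on the letter B, giving B#.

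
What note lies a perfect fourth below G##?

A fourth below G lands on the letter D.
A perfect fourth spans 5 semitones, so G## moves to pitch class 4. On the letter D that is D##.

D##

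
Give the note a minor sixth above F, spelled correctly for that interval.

F up a major sixth is D, so the target letter is D.
From F, a minor sixth is 8 semitones up: Db.

Db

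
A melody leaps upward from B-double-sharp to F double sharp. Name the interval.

diminished fifth

The letter names run B→F, a span of 4 letter steps, so the interval is some kind of fifth.
B## to F## is 6 semitones. A perfect fifth is 7, so 6 makes it diminished.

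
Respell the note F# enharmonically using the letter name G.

Plain G sits 1 semitone above F#, so on the letter G the same pitch needs a flat: Gb.

Gb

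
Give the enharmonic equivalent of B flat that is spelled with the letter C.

Cbb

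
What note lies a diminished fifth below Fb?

Bb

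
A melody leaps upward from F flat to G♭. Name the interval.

The letter names run F→G, a span of 1 letter step, so the interval is some kind of second.
Fb to Gb is 2 semitones. A major second is 2, so 2 makes it major.

major second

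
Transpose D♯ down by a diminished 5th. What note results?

G##

D down a perfect fifth is G, so the target letter is G.
From D#, a diminished fifth is 6 semitones down: G##.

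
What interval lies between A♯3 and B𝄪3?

augmented second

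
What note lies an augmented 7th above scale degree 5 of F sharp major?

Scale degree 5 of F# major is C#.
An augmented seventh (12 semitones) above C# lands on the letter B, giving B##.

B##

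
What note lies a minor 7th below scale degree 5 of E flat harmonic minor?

Scale degree 5 of Eb harmonic minor is Bb.
A minor seventh (10 semitones) below Bb lands on the letter C, giving C.

C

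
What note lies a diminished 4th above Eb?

Abb

E up a perfect fourth is A, so the target letter is A.
From Eb, a diminished fourth is 4 semitones up: Abb.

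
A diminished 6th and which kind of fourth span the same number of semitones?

A diminished sixth spans 7 semitones.
A fourth spanning 7 semitones is doubly augmented (the perfect fourth is 5).

doubly augmented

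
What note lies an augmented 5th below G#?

G down a perfect fifth is C, so the target letter is C.
From G#, an augmented fifth is 8 semitones down: C.

C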